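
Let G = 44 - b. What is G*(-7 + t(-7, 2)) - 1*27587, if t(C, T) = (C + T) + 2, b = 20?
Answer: -27827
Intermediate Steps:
G = 24 (G = 44 - 1*20 = 44 - 20 = 24)
t(C, T) = 2 + C + T
G*(-7 + t(-7, 2)) - 1*27587 = 24*(-7 + (2 - 7 + 2)) - 1*27587 = 24*(-7 - 3) - 27587 = 24*(-10) - 27587 = -240 - 27587 = -27827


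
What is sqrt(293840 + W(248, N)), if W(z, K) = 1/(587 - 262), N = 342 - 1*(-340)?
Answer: 3*sqrt(137941557)/65 ≈ 542.07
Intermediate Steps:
N = 682 (N = 342 + 340 = 682)
W(z, K) = 1/325
sqrt(293840 + W(248, N)) = sqrt(293840 + 1/325) = sqrt(95498001/325) = 3*sqrt(137941557)/65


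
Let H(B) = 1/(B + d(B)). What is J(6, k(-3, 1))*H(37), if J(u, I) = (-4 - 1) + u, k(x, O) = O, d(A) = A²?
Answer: 1/1406 ≈ 0.00071124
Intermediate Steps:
J(u, I) = -5 + u
H(B) = 1/(B + B²)
J(6, k(-3, 1))*H(37) = (-5 + 6)*(1/(37*(1 + 37))) = 1*((1/37)/38) = 1*((1/37)*(1/38)) = 1*(1/1406) = 1/1406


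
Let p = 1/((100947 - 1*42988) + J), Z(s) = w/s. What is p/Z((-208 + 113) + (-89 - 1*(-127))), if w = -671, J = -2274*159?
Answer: -57/203720297 ≈ -2.7980e-7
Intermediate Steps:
J = -361566
Z(s) = -671/s
p = -1/303607 (p = 1/((100947 - 1*42988) - 361566) = 1/((100947 - 42988) - 361566) = 1/(57959 - 361566) = 1/(-303607) = -1/303607 ≈ -3.2937e-6)
p/Z((-208 + 113) + (-89 - 1*(-127))) = -1/(303607*((-671/((-208 + 113) + (-89 - 1*(-127)))))) = -1/(303607*((-671/(-95 + (-89 + 127))))) = -1/(303607*((-671/(-95 + 38)))) = -1/(303607*((-671/(-57)))) = -1/(303607*((-671*(-1/57)))) = -1/(303607*671/57) = -1/303607*57/671 = -57/203720297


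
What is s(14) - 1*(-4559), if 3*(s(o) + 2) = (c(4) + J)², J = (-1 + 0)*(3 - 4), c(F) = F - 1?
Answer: 13687/3 ≈ 4562.3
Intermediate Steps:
c(F) = -1 + F
J = 1 (J = -1*(-1) = 1)
s(o) = 10/3 (s(o) = -2 + ((-1 + 4) + 1)²/3 = -2 + (3 + 1)²/3 = -2 + (⅓)*4² = -2 + (⅓)*16 = -2 + 16/3 = 10/3)
s(14) - 1*(-4559) = 10/3 - 1*(-4559) = 10/3 + 4559 = 13687/3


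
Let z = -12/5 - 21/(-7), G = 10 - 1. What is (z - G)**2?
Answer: 1764/25 ≈ 70.560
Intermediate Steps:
G = 9
z = 3/5 (z = -12*1/5 - 21*(-1/7) = -12/5 + 3 = 3/5 ≈ 0.60000)
(z - G)**2 = (3/5 - 1*9)**2 = (3/5 - 9)**2 = (-42/5)**2 = 1764/25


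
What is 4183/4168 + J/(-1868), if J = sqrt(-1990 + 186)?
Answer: 4183/4168 - I*sqrt(451)/934 ≈ 1.0036 - 0.022737*I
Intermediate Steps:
J = 2*I*sqrt(451) (J = sqrt(-1804) = 2*I*sqrt(451) ≈ 42.474*I)
4183/4168 + J/(-1868) = 4183/4168 + (2*I*sqrt(451))/(-1868) = 4183*(1/4168) + (2*I*sqrt(451))*(-1/1868) = 4183/4168 - I*sqrt(451)/934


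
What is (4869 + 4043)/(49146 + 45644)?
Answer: 4456/47395 ≈ 0.094018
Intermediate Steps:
(4869 + 4043)/(49146 + 45644) = 8912/94790 = 8912*(1/94790) = 4456/47395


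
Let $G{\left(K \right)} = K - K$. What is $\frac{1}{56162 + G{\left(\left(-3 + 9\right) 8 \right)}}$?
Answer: $\frac{1}{56162} \approx 1.7806 \cdot 10^{-5}$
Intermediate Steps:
$G{\left(K \right)} = 0$
$\frac{1}{56162 + G{\left(\left(-3 + 9\right) 8 \right)}} = \frac{1}{56162 + 0} = \frac{1}{56162}$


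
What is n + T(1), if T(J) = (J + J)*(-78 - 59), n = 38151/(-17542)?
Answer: -4844659/17542 ≈ -276.17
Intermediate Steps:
n = -38151/17542 (n = 38151*(-1/17542) = -38151/17542 ≈ -2.1748)
T(J) = -274*J (T(J) = (2*J)*(-137) = -274*J)
n + T(1) = -38151/17542 - 274*1 = -38151/17542 - 274 = -4844659/17542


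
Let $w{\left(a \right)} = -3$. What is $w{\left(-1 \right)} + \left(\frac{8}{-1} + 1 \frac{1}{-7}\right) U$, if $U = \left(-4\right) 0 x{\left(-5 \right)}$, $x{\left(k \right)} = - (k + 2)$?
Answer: $-3$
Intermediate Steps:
$x{\left(k \right)} = -2 - k$ ($x{\left(k \right)} = - (2 + k) = -2 - k$)
$U = 0$ ($U = \left(-4\right) 0 \left(-2 - -5\right) = 0 \left(-2 + 5\right) = 0 \cdot 3 = 0$)
$w{\left(-1 \right)} + \left(\frac{8}{-1} + 1 \frac{1}{-7}\right) U = -3 + \left(\frac{8}{-1} + 1 \frac{1}{-7}\right) 0 = -3 + \left(8 \left(-1\right) + 1 \left(- \frac{1}{7}\right)\right) 0 = -3 + \left(-8 - \frac{1}{7}\right) 0 = -3 - 0 = -3 + 0 = -3$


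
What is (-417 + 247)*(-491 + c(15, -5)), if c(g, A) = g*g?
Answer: 45220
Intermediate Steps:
c(g, A) = g**2
(-417 + 247)*(-491 + c(15, -5)) = (-417 + 247)*(-491 + 15**2) = -170*(-491 + 225) = -170*(-266) = 45220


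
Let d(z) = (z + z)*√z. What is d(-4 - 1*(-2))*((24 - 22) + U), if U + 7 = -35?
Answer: 160*I*√2 ≈ 226.27*I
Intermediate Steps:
d(z) = 2*z^(3/2) (d(z) = (2*z)*√z = 2*z^(3/2))
U = -42 (U = -7 - 35 = -42)
d(-4 - 1*(-2))*((24 - 22) + U) = (2*(-4 - 1*(-2))^(3/2))*((24 - 22) - 42) = (2*(-4 + 2)^(3/2))*(2 - 42) = (2*(-2)^(3/2))*(-40) = (2*(-2*I*√2))*(-40) = -4*I*√2*(-40) = 160*I*√2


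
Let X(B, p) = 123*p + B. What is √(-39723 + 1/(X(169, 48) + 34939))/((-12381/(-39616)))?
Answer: 99040*I*√668134561111/126942393 ≈ 637.73*I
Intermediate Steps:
X(B, p) = B + 123*p
√(-39723 + 1/(X(169, 48) + 34939))/((-12381/(-39616))) = √(-39723 + 1/((169 + 123*48) + 34939))/((-12381/(-39616))) = √(-39723 + 1/((169 + 5904) + 34939))/((-12381*(-1/39616))) = √(-39723 + 1/(6073 + 34939))/(12381/39616) = √(-39723 + 1/41012)*(39616/12381) = √(-1629119675/41012)*(39616/12381) = (5*I*√668134561111/20506)*(39616/12381) = 99040*I*√668134561111/126942393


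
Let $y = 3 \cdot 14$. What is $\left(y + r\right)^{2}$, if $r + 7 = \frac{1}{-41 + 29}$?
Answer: $\frac{175561}{144} \approx 1219.2$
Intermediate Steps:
$y = 42$
$r = - \frac{85}{12}$ ($r = -7 + \frac{1}{-41 + 29} = -7 + \frac{1}{-12} = -7 - \frac{1}{12} = - \frac{85}{12} \approx -7.0833$)
$\left(y + r\right)^{2} = \left(42 - \frac{85}{12}\right)^{2} = \left(\frac{419}{12}\right)^{2} = \frac{175561}{144}$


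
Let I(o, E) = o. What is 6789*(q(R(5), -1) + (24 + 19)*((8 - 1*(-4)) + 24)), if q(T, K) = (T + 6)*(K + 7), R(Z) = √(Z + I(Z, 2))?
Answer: 10753776 + 40734*√10 ≈ 1.0883e+7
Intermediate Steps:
R(Z) = √2*√Z (R(Z) = √(Z + Z) = √(2*Z) = √2*√Z)
q(T, K) = (6 + T)*(7 + K)
6789*(q(R(5), -1) + (24 + 19)*((8 - 1*(-4)) + 24)) = 6789*((42 + 6*(-1) + 7*(√2*√5) - √2*√5) + (24 + 19)*((8 - 1*(-4)) + 24)) = 6789*((42 - 6 + 7*√10 - √10) + 43*((8 + 4) + 24)) = 6789*((36 + 6*√10) + 43*(12 + 24)) = 6789*((36 + 6*√10) + 43*36) = 6789*((36 + 6*√10) + 1548) = 6789*(1584 + 6*√10) = 10753776 + 40734*√10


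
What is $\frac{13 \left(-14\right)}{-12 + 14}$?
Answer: $-91$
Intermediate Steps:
$\frac{13 \left(-14\right)}{-12 + 14} = - \frac{182}{2} = \left(-182\right) \frac{1}{2} = -91$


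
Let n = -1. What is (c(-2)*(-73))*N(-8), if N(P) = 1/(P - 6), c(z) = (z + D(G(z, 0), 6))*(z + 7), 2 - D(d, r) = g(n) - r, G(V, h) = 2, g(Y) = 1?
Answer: 1825/14 ≈ 130.36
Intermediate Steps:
D(d, r) = 1 + r (D(d, r) = 2 - (1 - r) = 2 + (-1 + r) = 1 + r)
c(z) = (7 + z)² (c(z) = (z + (1 + 6))*(z + 7) = (z + 7)*(7 + z) = (7 + z)*(7 + z) = (7 + z)²)
N(P) = 1/(-6 + P)
(c(-2)*(-73))*N(-8) = ((49 + (-2)² + 14*(-2))*(-73))/(-6 - 8) = ((49 + 4 - 28)*(-73))/(-14) = (25*(-73))*(-1/14) = -1825*(-1/14) = 1825/14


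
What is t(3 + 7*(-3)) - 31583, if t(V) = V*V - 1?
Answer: -31260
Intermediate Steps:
t(V) = -1 + V**2 (t(V) = V**2 - 1 = -1 + V**2)
t(3 + 7*(-3)) - 31583 = (-1 + (3 + 7*(-3))**2) - 31583 = (-1 + (3 - 21)**2) - 31583 = (-1 + (-18)**2) - 31583 = (-1 + 324) - 31583 = 323 - 31583 = -31260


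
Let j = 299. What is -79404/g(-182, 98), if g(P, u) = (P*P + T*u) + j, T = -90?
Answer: -26468/8201 ≈ -3.2274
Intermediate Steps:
g(P, u) = 299 + P² - 90*u (g(P, u) = (P*P - 90*u) + 299 = (P² - 90*u) + 299 = 299 + P² - 90*u)
-79404/g(-182, 98) = -79404/(299 + (-182)² - 90*98) = -79404/(299 + 33124 - 8820) = -79404/24603 = -79404*1/24603 = -26468/8201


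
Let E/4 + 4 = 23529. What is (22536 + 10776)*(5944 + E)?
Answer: 3332665728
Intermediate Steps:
E = 94100 (E = -16 + 4*23529 = -16 + 94116 = 94100)
(22536 + 10776)*(5944 + E) = (22536 + 10776)*(5944 + 94100) = 33312*100044 = 3332665728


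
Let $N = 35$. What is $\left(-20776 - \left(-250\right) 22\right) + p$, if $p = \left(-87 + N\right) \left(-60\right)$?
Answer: $-12156$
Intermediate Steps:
$p = 3120$ ($p = \left(-87 + 35\right) \left(-60\right) = \left(-52\right) \left(-60\right) = 3120$)
$\left(-20776 - \left(-250\right) 22\right) + p = \left(-20776 - \left(-250\right) 22\right) + 3120 = \left(-20776 - -5500\right) + 3120 = \left(-20776 + 5500\right) + 3120 = -15276 + 3120 = -12156$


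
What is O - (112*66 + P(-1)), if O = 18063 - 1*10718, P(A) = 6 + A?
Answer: -52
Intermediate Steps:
O = 7345 (O = 18063 - 10718 = 7345)
O - (112*66 + P(-1)) = 7345 - (112*66 + (6 - 1)) = 7345 - (7392 + 5) = 7345 - 1*7397 = 7345 - 7397 = -52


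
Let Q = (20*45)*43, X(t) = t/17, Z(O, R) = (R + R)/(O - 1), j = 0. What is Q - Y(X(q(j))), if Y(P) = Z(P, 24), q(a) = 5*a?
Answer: 38748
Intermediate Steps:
Z(O, R) = 2*R/(-1 + O) (Z(O, R) = (2*R)/(-1 + O) = 2*R/(-1 + O))
X(t) = t/17 (X(t) = t*(1/17) = t/17)
Y(P) = 48/(-1 + P) (Y(P) = 2*24/(-1 + P) = 48/(-1 + P))
Q = 38700 (Q = 900*43 = 38700)
Q - Y(X(q(j))) = 38700 - 48/(-1 + (5*0)/17) = 38700 - 48/(-1 + (1/17)*0) = 38700 - 48/(-1 + 0) = 38700 - 48/(-1) = 38700 - 48*(-1) = 38700 - 1*(-48) = 38700 + 48 = 38748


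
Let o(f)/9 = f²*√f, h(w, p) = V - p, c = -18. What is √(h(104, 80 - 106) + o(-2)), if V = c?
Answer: 2*√(2 + 9*I*√2) ≈ 5.456 + 4.6656*I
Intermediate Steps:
V = -18
h(w, p) = -18 - p
o(f) = 9*f^(5/2) (o(f) = 9*(f²*√f) = 9*f^(5/2))
√(h(104, 80 - 106) + o(-2)) = √((-18 - (80 - 106)) + 9*(-2)^(5/2)) = √((-18 - 1*(-26)) + 9*(4*I*√2)) = √((-18 + 26) + 36*I*√2) = √(8 + 36*I*√2)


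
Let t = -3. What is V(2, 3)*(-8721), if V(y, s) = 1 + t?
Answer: 17442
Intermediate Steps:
V(y, s) = -2 (V(y, s) = 1 - 3 = -2)
V(2, 3)*(-8721) = -2*(-8721) = 17442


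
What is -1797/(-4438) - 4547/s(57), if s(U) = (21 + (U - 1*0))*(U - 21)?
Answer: -7566805/6230952 ≈ -1.2144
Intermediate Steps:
s(U) = (-21 + U)*(21 + U) (s(U) = (21 + (U + 0))*(-21 + U) = (21 + U)*(-21 + U) = (-21 + U)*(21 + U))
-1797/(-4438) - 4547/s(57) = -1797/(-4438) - 4547/(-441 + 57²) = -1797*(-1/4438) - 4547/(-441 + 3249) = 1797/4438 - 4547/2808 = -7566805/6230952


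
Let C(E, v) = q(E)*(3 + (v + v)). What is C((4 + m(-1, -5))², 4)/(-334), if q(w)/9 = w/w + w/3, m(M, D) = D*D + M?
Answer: -25971/334 ≈ -77.757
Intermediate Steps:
m(M, D) = M + D² (m(M, D) = D² + M = M + D²)
q(w) = 9 + 3*w (q(w) = 9*(w/w + w/3) = 9*(1 + w*(⅓)) = 9*(1 + w/3) = 9 + 3*w)
C(E, v) = (3 + 2*v)*(9 + 3*E) (C(E, v) = (9 + 3*E)*(3 + (v + v)) = (9 + 3*E)*(3 + 2*v) = (3 + 2*v)*(9 + 3*E))
C((4 + m(-1, -5))², 4)/(-334) = (3*(3 + (4 + (-1 + (-5)²))²)*(3 + 2*4))/(-334) = (3*(3 + (4 + (-1 + 25))²)*(3 + 8))*(-1/334) = (3*(3 + (4 + 24)²)*11)*(-1/334) = (3*(3 + 28²)*11)*(-1/334) = (3*(3 + 784)*11)*(-1/334) = (3*787*11)*(-1/334) = 25971*(-1/334) = -25971/334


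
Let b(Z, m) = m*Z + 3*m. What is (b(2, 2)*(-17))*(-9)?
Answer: 1530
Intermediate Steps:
b(Z, m) = 3*m + Z*m (b(Z, m) = Z*m + 3*m = 3*m + Z*m)
(b(2, 2)*(-17))*(-9) = ((2*(3 + 2))*(-17))*(-9) = ((2*5)*(-17))*(-9) = (10*(-17))*(-9) = -170*(-9) = 1530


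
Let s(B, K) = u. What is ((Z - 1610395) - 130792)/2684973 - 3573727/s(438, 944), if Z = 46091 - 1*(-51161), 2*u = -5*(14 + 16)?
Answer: 1066137467694/22374775 ≈ 47649.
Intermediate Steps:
u = -75 (u = (-5*(14 + 16))/2 = (-5*30)/2 = (½)*(-150) = -75)
s(B, K) = -75
Z = 97252 (Z = 46091 + 51161 = 97252)
((Z - 1610395) - 130792)/2684973 - 3573727/s(438, 944) = ((97252 - 1610395) - 130792)/2684973 - 3573727/(-75) = (-1513143 - 130792)*(1/2684973) - 3573727*(-1/75) = -1643935*1/2684973 + 3573727/75 = -1643935/2684973 + 3573727/75 = 1066137467694/22374775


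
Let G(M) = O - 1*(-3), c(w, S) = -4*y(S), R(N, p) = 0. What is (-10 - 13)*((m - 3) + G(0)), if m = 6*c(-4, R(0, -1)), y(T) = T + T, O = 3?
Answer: -69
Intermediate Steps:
y(T) = 2*T
c(w, S) = -8*S
G(M) = 6 (G(M) = 3 - 1*(-3) = 3 + 3 = 6)
m = 0 (m = 6*(-8*0) = 6*0 = 0)
(-10 - 13)*((m - 3) + G(0)) = (-10 - 13)*((0 - 3) + 6) = -23*(-3 + 6) = -23*3 = -69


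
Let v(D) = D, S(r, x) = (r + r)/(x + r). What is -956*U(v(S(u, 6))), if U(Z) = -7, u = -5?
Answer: 6692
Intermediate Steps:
S(r, x) = 2*r/(r + x) (S(r, x) = (2*r)/(r + x) = 2*r/(r + x))
-956*U(v(S(u, 6))) = -956*(-7) = 6692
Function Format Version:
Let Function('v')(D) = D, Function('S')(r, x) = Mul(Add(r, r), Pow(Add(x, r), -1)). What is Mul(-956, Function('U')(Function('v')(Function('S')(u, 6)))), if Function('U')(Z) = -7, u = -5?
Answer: 6692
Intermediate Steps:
Function('S')(r, x) = Mul(2, r, Pow(Add(r, x), -1)) (Function('S')(r, x) = Mul(Mul(2, r), Pow(Add(r, x), -1)) = Mul(2, r, Pow(Add(r, x), -1)))
Mul(-956, Function('U')(Function('v')(Function('S')(u, 6)))) = Mul(-956, -7) = 6692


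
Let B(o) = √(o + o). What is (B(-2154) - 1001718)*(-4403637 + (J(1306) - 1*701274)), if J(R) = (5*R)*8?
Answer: 5061351488778 - 10105342*I*√1077 ≈ 5.0614e+12 - 3.3163e+8*I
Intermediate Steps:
J(R) = 40*R
B(o) = √2*√o (B(o) = √(2*o) = √2*√o)
(B(-2154) - 1001718)*(-4403637 + (J(1306) - 1*701274)) = (√2*√(-2154) - 1001718)*(-4403637 + (40*1306 - 1*701274)) = (√2*(I*√2154) - 1001718)*(-4403637 + (52240 - 701274)) = (2*I*√1077 - 1001718)*(-4403637 - 649034) = (-1001718 + 2*I*√1077)*(-5052671) = 5061351488778 - 10105342*I*√1077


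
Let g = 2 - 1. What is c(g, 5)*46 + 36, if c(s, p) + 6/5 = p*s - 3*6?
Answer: -3086/5 ≈ -617.20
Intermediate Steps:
g = 1
c(s, p) = -96/5 + p*s (c(s, p) = -6/5 + (p*s - 3*6) = -6/5 + (p*s - 18) = -6/5 + (-18 + p*s) = -96/5 + p*s)
c(g, 5)*46 + 36 = (-96/5 + 5*1)*46 + 36 = (-96/5 + 5)*46 + 36 = -71/5*46 + 36 = -3266/5 + 36 = -3086/5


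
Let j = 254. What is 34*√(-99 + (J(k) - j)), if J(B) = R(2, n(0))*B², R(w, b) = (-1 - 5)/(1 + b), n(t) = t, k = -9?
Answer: 34*I*√839 ≈ 984.83*I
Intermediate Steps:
R(w, b) = -6/(1 + b)
J(B) = -6*B² (J(B) = (-6/(1 + 0))*B² = (-6/1)*B² = (-6*1)*B² = -6*B²)
34*√(-99 + (J(k) - j)) = 34*√(-99 + (-6*(-9)² - 1*254)) = 34*√(-99 + (-6*81 - 254)) = 34*√(-99 + (-486 - 254)) = 34*√(-99 - 740) = 34*√(-839) = 34*(I*√839) = 34*I*√839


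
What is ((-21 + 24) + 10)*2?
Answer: 26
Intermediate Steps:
((-21 + 24) + 10)*2 = (3 + 10)*2 = 13*2 = 26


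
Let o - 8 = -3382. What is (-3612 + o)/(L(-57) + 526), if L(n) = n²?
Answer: -6986/3775 ≈ -1.8506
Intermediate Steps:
o = -3374 (o = 8 - 3382 = -3374)
(-3612 + o)/(L(-57) + 526) = (-3612 - 3374)/((-57)² + 526) = -6986/(3249 + 526) = -6986/3775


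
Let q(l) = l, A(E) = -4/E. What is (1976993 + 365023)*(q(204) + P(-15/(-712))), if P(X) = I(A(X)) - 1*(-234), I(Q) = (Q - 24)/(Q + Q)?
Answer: 91413861264/89 ≈ 1.0271e+9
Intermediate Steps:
I(Q) = (-24 + Q)/(2*Q) (I(Q) = (-24 + Q)/((2*Q)) = (-24 + Q)*(1/(2*Q)) = (-24 + Q)/(2*Q))
P(X) = 234 - X*(-24 - 4/X)/8 (P(X) = (-24 - 4/X)/(2*((-4/X))) - 1*(-234) = (-X/4)*(-24 - 4/X)/2 + 234 = -X*(-24 - 4/X)/8 + 234 = 234 - X*(-24 - 4/X)/8)
(1976993 + 365023)*(q(204) + P(-15/(-712))) = (1976993 + 365023)*(204 + (469/2 + 3*(-15/(-712)))) = 2342016*(204 + (469/2 + 3*(-15*(-1/712)))) = 2342016*(204 + (469/2 + 3*(15/712))) = 2342016*(204 + (469/2 + 45/712)) = 2342016*(204 + 167009/712) = 2342016*(312257/712) = 91413861264/89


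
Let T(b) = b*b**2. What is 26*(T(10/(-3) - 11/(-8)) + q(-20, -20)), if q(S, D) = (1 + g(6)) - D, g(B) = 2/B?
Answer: 2484157/6912 ≈ 359.40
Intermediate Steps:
T(b) = b**3
q(S, D) = 4/3 - D (q(S, D) = (1 + 2/6) - D = (1 + 2*(1/6)) - D = (1 + 1/3) - D = 4/3 - D)
26*(T(10/(-3) - 11/(-8)) + q(-20, -20)) = 26*((10/(-3) - 11/(-8))**3 + (4/3 - 1*(-20))) = 26*((10*(-1/3) - 11*(-1/8))**3 + (4/3 + 20)) = 26*((-10/3 + 11/8)**3 + 64/3) = 26*((-47/24)**3 + 64/3) = 26*(-103823/13824 + 64/3) = 26*(191089/13824) = 2484157/6912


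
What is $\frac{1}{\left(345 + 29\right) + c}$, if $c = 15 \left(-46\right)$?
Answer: $- \frac{1}{316} \approx -0.0031646$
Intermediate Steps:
$c = -690$
$\frac{1}{\left(345 + 29\right) + c} = \frac{1}{\left(345 + 29\right) - 690} = \frac{1}{374 - 690} = \frac{1}{-316} = - \frac{1}{316}$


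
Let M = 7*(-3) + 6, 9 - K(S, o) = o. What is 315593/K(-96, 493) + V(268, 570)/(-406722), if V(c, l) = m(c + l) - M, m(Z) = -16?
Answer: -64179307831/98426724 ≈ -652.05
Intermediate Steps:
K(S, o) = 9 - o
M = -15 (M = -21 + 6 = -15)
V(c, l) = -1 (V(c, l) = -16 - 1*(-15) = -16 + 15 = -1)
315593/K(-96, 493) + V(268, 570)/(-406722) = 315593/(9 - 1*493) - 1/(-406722) = 315593/(9 - 493) - 1*(-1/406722) = 315593/(-484) + 1/406722 = 315593*(-1/484) + 1/406722 = -315593/484 + 1/406722 = -64179307831/98426724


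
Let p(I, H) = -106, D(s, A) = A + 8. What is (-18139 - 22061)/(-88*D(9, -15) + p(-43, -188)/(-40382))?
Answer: -270559400/4145903 ≈ -65.260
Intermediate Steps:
D(s, A) = 8 + A
(-18139 - 22061)/(-88*D(9, -15) + p(-43, -188)/(-40382)) = (-18139 - 22061)/(-88*(8 - 15) - 106/(-40382)) = -40200/(-88*(-7) - 106*(-1/40382)) = -40200/(616 + 53/20191) = -40200/12437709/20191 = -40200*20191/12437709 = -270559400/4145903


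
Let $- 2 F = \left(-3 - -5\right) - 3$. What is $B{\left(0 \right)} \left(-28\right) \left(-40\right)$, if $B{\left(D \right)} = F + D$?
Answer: $560$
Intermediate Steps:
$F = \frac{1}{2}$ ($F = - \frac{\left(-3 - -5\right) - 3}{2} = - \frac{\left(-3 + 5\right) - 3}{2} = - \frac{2 - 3}{2} = \left(- \frac{1}{2}\right) \left(-1\right) = \frac{1}{2} \approx 0.5$)
$B{\left(D \right)} = \frac{1}{2} + D$
$B{\left(0 \right)} \left(-28\right) \left(-40\right) = \left(\frac{1}{2} + 0\right) \left(-28\right) \left(-40\right) = \frac{1}{2} \left(-28\right) \left(-40\right) = \left(-14\right) \left(-40\right) = 560$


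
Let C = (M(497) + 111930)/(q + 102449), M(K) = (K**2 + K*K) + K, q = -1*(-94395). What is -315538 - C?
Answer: -62112368517/196844 ≈ -3.1554e+5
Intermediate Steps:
q = 94395
M(K) = K + 2*K**2 (M(K) = (K**2 + K**2) + K = 2*K**2 + K = K + 2*K**2)
C = 606445/196844 (C = (497*(1 + 2*497) + 111930)/(94395 + 102449) = (497*(1 + 994) + 111930)/196844 = (497*995 + 111930)*(1/196844) = (494515 + 111930)*(1/196844) = 606445*(1/196844) = 606445/196844 ≈ 3.0808)
-315538 - C = -315538 - 1*606445/196844 = -315538 - 606445/196844 = -62112368517/196844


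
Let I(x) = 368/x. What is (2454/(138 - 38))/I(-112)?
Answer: -8589/1150 ≈ -7.4687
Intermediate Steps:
(2454/(138 - 38))/I(-112) = (2454/(138 - 38))/((368/(-112))) = (2454/100)/((368*(-1/112))) = (2454*(1/100))/(-23/7) = (1227/50)*(-7/23) = -8589/1150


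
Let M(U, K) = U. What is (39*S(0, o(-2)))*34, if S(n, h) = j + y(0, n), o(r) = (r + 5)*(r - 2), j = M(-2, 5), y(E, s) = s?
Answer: -2652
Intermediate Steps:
j = -2
o(r) = (-2 + r)*(5 + r) (o(r) = (5 + r)*(-2 + r) = (-2 + r)*(5 + r))
S(n, h) = -2 + n
(39*S(0, o(-2)))*34 = (39*(-2 + 0))*34 = (39*(-2))*34 = -78*34 = -2652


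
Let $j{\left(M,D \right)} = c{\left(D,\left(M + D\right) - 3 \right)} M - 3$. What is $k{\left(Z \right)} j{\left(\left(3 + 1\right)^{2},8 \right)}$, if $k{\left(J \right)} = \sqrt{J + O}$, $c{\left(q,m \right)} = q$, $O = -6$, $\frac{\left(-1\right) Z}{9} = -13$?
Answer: $125 \sqrt{111} \approx 1317.0$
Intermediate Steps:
$Z = 117$ ($Z = \left(-9\right) \left(-13\right) = 117$)
$k{\left(J \right)} = \sqrt{-6 + J}$ ($k{\left(J \right)} = \sqrt{J - 6} = \sqrt{-6 + J}$)
$j{\left(M,D \right)} = -3 + D M$ ($j{\left(M,D \right)} = D M - 3 = -3 + D M$)
$k{\left(Z \right)} j{\left(\left(3 + 1\right)^{2},8 \right)} = \sqrt{-6 + 117} \left(-3 + 8 \left(3 + 1\right)^{2}\right) = \sqrt{111} \left(-3 + 8 \cdot 4^{2}\right) = \sqrt{111} \left(-3 + 8 \cdot 16\right) = \sqrt{111} \left(-3 + 128\right) = \sqrt{111} \cdot 125 = 125 \sqrt{111}$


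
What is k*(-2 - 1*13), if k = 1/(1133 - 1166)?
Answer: 5/11 ≈ 0.45455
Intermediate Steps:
k = -1/33 (k = 1/(-33) = -1/33 ≈ -0.030303)
k*(-2 - 1*13) = -(-2 - 1*13)/33 = -(-2 - 13)/33 = -1/33*(-15) = 5/11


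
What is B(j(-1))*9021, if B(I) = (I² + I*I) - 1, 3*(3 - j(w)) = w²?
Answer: 357833/3 ≈ 1.1928e+5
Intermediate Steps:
j(w) = 3 - w²/3
B(I) = -1 + 2*I² (B(I) = (I² + I²) - 1 = 2*I² - 1 = -1 + 2*I²)
B(j(-1))*9021 = (-1 + 2*(3 - ⅓*(-1)²)²)*9021 = (-1 + 2*(3 - ⅓*1)²)*9021 = (-1 + 2*(3 - ⅓)²)*9021 = (-1 + 2*(8/3)²)*9021 = (-1 + 2*(64/9))*9021 = (-1 + 128/9)*9021 = (119/9)*9021 = 357833/3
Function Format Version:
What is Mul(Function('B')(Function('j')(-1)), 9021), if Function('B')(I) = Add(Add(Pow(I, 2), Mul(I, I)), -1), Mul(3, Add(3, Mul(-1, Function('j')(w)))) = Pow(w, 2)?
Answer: Rational(357833, 3) ≈ 1.1928e+5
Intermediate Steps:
Function('j')(w) = Add(3, Mul(Rational(-1, 3), Pow(w, 2)))
Function('B')(I) = Add(-1, Mul(2, Pow(I, 2))) (Function('B')(I) = Add(Add(Pow(I, 2), Pow(I, 2)), -1) = Add(Mul(2, Pow(I, 2)), -1) = Add(-1, Mul(2, Pow(I, 2))))
Mul(Function('B')(Function('j')(-1)), 9021) = Mul(Add(-1, Mul(2, Pow(Add(3, Mul(Rational(-1, 3), Pow(-1, 2))), 2))), 9021) = Mul(Add(-1, Mul(2, Pow(Add(3, Mul(Rational(-1, 3), 1)), 2))), 9021) = Mul(Add(-1, Mul(2, Pow(Add(3, Rational(-1, 3)), 2))), 9021) = Mul(Add(-1, Mul(2, Pow(Rational(8, 3), 2))), 9021) = Mul(Add(-1, Mul(2, Rational(64, 9))), 9021) = Mul(Add(-1, Rational(128, 9)), 9021) = Mul(Rational(119, 9), 9021) = Rational(357833, 3)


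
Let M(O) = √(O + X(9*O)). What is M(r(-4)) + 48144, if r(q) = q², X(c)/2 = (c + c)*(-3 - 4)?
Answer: 48144 + 4*I*√251 ≈ 48144.0 + 63.372*I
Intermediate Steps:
X(c) = -28*c (X(c) = 2*((c + c)*(-3 - 4)) = 2*((2*c)*(-7)) = 2*(-14*c) = -28*c)
M(O) = √251*√(-O) (M(O) = √(O - 252*O) = √(-251*O) = √251*√(-O))
M(r(-4)) + 48144 = √251*√(-1*(-4)²) + 48144 = √251*√(-1*16) + 48144 = √251*√(-16) + 48144 = √251*(4*I) + 48144 = 4*I*√251 + 48144 = 48144 + 4*I*√251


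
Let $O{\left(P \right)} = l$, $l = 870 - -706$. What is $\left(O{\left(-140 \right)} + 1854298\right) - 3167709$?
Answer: $-1311835$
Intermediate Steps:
$l = 1576$ ($l = 870 + 706 = 1576$)
$O{\left(P \right)} = 1576$
$\left(O{\left(-140 \right)} + 1854298\right) - 3167709 = \left(1576 + 1854298\right) - 3167709 = 1855874 - 3167709 = -1311835$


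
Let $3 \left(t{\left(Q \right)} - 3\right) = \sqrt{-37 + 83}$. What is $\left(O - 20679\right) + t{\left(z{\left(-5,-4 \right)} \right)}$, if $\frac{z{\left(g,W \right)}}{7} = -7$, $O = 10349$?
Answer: $-10327 + \frac{\sqrt{46}}{3} \approx -10325.0$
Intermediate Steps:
$z{\left(g,W \right)} = -49$ ($z{\left(g,W \right)} = 7 \left(-7\right) = -49$)
$t{\left(Q \right)} = 3 + \frac{\sqrt{46}}{3}$ ($t{\left(Q \right)} = 3 + \frac{\sqrt{-37 + 83}}{3} = 3 + \frac{\sqrt{46}}{3}$)
$\left(O - 20679\right) + t{\left(z{\left(-5,-4 \right)} \right)} = \left(10349 - 20679\right) + \left(3 + \frac{\sqrt{46}}{3}\right) = -10330 + \left(3 + \frac{\sqrt{46}}{3}\right) = -10327 + \frac{\sqrt{46}}{3}$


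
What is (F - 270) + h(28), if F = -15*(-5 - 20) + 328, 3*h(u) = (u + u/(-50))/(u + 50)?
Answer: 1266868/2925 ≈ 433.12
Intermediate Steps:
h(u) = 49*u/(150*(50 + u)) (h(u) = ((u + u/(-50))/(u + 50))/3 = ((u + u*(-1/50))/(50 + u))/3 = ((u - u/50)/(50 + u))/3 = ((49*u/50)/(50 + u))/3 = (49*u/(50*(50 + u)))/3 = 49*u/(150*(50 + u)))
F = 703 (F = -15*(-25) + 328 = 375 + 328 = 703)
(F - 270) + h(28) = (703 - 270) + (49/150)*28/(50 + 28) = 433 + (49/150)*28/78 = 433 + (49/150)*28*(1/78) = 433 + 343/2925 = 1266868/2925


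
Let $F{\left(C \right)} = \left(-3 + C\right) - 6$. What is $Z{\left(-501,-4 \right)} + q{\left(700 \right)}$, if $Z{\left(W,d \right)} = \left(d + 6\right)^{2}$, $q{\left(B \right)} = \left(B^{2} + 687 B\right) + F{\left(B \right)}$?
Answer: $971595$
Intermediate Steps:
$F{\left(C \right)} = -9 + C$
$q{\left(B \right)} = -9 + B^{2} + 688 B$ ($q{\left(B \right)} = \left(B^{2} + 687 B\right) + \left(-9 + B\right) = -9 + B^{2} + 688 B$)
$Z{\left(W,d \right)} = \left(6 + d\right)^{2}$
$Z{\left(-501,-4 \right)} + q{\left(700 \right)} = \left(6 - 4\right)^{2} + \left(-9 + 700^{2} + 688 \cdot 700\right) = 2^{2} + \left(-9 + 490000 + 481600\right) = 4 + 971591 = 971595$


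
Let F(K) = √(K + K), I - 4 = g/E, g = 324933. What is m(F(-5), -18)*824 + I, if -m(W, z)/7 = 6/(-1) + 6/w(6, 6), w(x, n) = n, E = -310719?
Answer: 2987351301/103573 ≈ 28843.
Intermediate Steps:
I = 305981/103573 (I = 4 + 324933/(-310719) = 4 + 324933*(-1/310719) = 4 - 108311/103573 = 305981/103573 ≈ 2.9543)
F(K) = √2*√K (F(K) = √(2*K) = √2*√K)
m(W, z) = 35 (m(W, z) = -7*(6/(-1) + 6/6) = -7*(6*(-1) + 6*(⅙)) = -7*(-6 + 1) = -7*(-5) = 35)
m(F(-5), -18)*824 + I = 35*824 + 305981/103573 = 28840 + 305981/103573 = 2987351301/103573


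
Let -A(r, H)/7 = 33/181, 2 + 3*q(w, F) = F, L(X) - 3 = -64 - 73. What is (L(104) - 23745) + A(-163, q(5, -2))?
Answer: -4322330/181 ≈ -23880.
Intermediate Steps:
L(X) = -134 (L(X) = 3 + (-64 - 73) = 3 - 137 = -134)
q(w, F) = -⅔ + F/3
A(r, H) = -231/181
(L(104) - 23745) + A(-163, q(5, -2)) = (-134 - 23745) - 231/181 = -23879 - 231/181 = -4322330/181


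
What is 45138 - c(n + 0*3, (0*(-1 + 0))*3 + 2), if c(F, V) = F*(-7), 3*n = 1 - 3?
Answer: 135400/3 ≈ 45133.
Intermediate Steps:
n = -2/3 (n = (1 - 3)/3 = (1/3)*(-2) = -2/3 ≈ -0.66667)
c(F, V) = -7*F
45138 - c(n + 0*3, (0*(-1 + 0))*3 + 2) = 45138 - (-7)*(-2/3 + 0*3) = 45138 - (-7)*(-2/3 + 0) = 45138 - (-7)*(-2)/3 = 45138 - 1*14/3 = 45138 - 14/3 = 135400/3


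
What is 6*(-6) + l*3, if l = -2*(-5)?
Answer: -6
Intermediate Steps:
l = 10
6*(-6) + l*3 = 6*(-6) + 10*3 = -36 + 30 = -6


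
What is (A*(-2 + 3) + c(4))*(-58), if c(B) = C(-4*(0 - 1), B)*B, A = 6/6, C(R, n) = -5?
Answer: 1102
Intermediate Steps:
A = 1 (A = 6*(⅙) = 1)
c(B) = -5*B
(A*(-2 + 3) + c(4))*(-58) = (1*(-2 + 3) - 5*4)*(-58) = (1*1 - 20)*(-58) = (1 - 20)*(-58) = -19*(-58) = 1102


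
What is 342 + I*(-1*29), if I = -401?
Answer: 11971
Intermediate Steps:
342 + I*(-1*29) = 342 - (-401)*29 = 342 - 401*(-29) = 342 + 11629 = 11971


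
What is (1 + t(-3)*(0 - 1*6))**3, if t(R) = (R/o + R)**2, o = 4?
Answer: -296740963/512 ≈ -5.7957e+5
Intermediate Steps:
t(R) = 25*R**2/16 (t(R) = (R/4 + R)**2 = (5*R/4)**2 = 25*R**2/16)
(1 + t(-3)*(0 - 1*6))**3 = (1 + ((25/16)*(-3)**2)*(0 - 1*6))**3 = (1 + ((25/16)*9)*(0 - 6))**3 = (1 + (225/16)*(-6))**3 = (1 - 675/8)**3 = (-667/8)**3 = -296740963/512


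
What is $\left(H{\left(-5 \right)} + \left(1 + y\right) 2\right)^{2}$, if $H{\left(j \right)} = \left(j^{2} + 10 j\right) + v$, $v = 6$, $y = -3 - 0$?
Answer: $529$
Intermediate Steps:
$y = -3$ ($y = -3 + 0 = -3$)
$H{\left(j \right)} = 6 + j^{2} + 10 j$ ($H{\left(j \right)} = \left(j^{2} + 10 j\right) + 6 = 6 + j^{2} + 10 j$)
$\left(H{\left(-5 \right)} + \left(1 + y\right) 2\right)^{2} = \left(\left(6 + \left(-5\right)^{2} + 10 \left(-5\right)\right) + \left(1 - 3\right) 2\right)^{2} = \left(\left(6 + 25 - 50\right) - 4\right)^{2} = \left(-19 - 4\right)^{2} = \left(-23\right)^{2} = 529$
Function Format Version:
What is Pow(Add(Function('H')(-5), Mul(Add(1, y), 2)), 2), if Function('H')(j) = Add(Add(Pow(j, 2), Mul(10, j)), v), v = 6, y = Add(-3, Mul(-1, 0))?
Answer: 529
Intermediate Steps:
y = -3 (y = Add(-3, 0) = -3)
Function('H')(j) = Add(6, Pow(j, 2), Mul(10, j)) (Function('H')(j) = Add(Add(Pow(j, 2), Mul(10, j)), 6) = Add(6, Pow(j, 2), Mul(10, j)))
Pow(Add(Function('H')(-5), Mul(Add(1, y), 2)), 2) = Pow(Add(Add(6, Pow(-5, 2), Mul(10, -5)), Mul(Add(1, -3), 2)), 2) = Pow(Add(Add(6, 25, -50), Mul(-2, 2)), 2) = Pow(Add(-19, -4), 2) = Pow(-23, 2) = 529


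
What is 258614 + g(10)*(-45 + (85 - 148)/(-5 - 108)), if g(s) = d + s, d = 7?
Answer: 29138008/113 ≈ 2.5786e+5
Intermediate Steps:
g(s) = 7 + s
258614 + g(10)*(-45 + (85 - 148)/(-5 - 108)) = 258614 + (7 + 10)*(-45 + (85 - 148)/(-5 - 108)) = 258614 + 17*(-45 - 63/(-113)) = 258614 + 17*(-45 - 63*(-1/113)) = 258614 + 17*(-45 + 63/113) = 258614 + 17*(-5022/113) = 258614 - 85374/113 = 29138008/113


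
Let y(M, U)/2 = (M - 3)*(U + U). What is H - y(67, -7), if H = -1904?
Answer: -112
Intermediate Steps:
y(M, U) = 4*U*(-3 + M) (y(M, U) = 2*((M - 3)*(U + U)) = 2*((-3 + M)*(2*U)) = 2*(2*U*(-3 + M)) = 4*U*(-3 + M))
H - y(67, -7) = -1904 - 4*(-7)*(-3 + 67) = -1904 - 4*(-7)*64 = -1904 - 1*(-1792) = -1904 + 1792 = -112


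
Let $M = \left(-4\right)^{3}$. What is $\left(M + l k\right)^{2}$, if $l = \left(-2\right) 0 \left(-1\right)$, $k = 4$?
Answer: $4096$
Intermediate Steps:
$M = -64$
$l = 0$ ($l = 0 \left(-1\right) = 0$)
$\left(M + l k\right)^{2} = \left(-64 + 0 \cdot 4\right)^{2} = \left(-64 + 0\right)^{2} = \left(-64\right)^{2} = 4096$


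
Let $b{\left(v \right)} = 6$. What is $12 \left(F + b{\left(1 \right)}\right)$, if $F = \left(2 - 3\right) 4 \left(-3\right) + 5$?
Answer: $276$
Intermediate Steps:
$F = 17$ ($F = \left(-1\right) 4 \left(-3\right) + 5 = \left(-4\right) \left(-3\right) + 5 = 12 + 5 = 17$)
$12 \left(F + b{\left(1 \right)}\right) = 12 \left(17 + 6\right) = 12 \cdot 23 = 276$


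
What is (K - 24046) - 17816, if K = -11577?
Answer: -53439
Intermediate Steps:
(K - 24046) - 17816 = (-11577 - 24046) - 17816 = -35623 - 17816 = -53439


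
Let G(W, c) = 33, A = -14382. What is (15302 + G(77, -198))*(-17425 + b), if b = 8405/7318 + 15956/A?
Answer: -14061682462880165/52623738 ≈ -2.6721e+8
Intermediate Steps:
b = 2057351/52623738 (b = 8405/7318 + 15956/(-14382) = 8405*(1/7318) + 15956*(-1/14382) = 8405/7318 - 7978/7191 = 2057351/52623738 ≈ 0.039096)
(15302 + G(77, -198))*(-17425 + b) = (15302 + 33)*(-17425 + 2057351/52623738) = 15335*(-916966577299/52623738) = -14061682462880165/52623738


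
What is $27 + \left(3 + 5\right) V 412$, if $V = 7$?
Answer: $23099$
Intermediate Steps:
$27 + \left(3 + 5\right) V 412 = 27 + \left(3 + 5\right) 7 \cdot 412 = 27 + 8 \cdot 7 \cdot 412 = 27 + 56 \cdot 412 = 27 + 23072 = 23099$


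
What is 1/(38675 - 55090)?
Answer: -1/16415 ≈ -6.0920e-5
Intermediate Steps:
1/(38675 - 55090) = 1/(-16415) = -1/16415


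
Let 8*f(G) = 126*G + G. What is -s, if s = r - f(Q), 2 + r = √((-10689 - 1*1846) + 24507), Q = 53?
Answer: 6747/8 - 2*√2993 ≈ 733.96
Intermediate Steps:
f(G) = 127*G/8 (f(G) = (126*G + G)/8 = (127*G)/8 = 127*G/8)
r = -2 + 2*√2993 (r = -2 + √((-10689 - 1*1846) + 24507) = -2 + √((-10689 - 1846) + 24507) = -2 + √(-12535 + 24507) = -2 + √11972 = -2 + 2*√2993 ≈ 107.42)
s = -6747/8 + 2*√2993 (s = (-2 + 2*√2993) - 127*53/8 = (-2 + 2*√2993) - 1*6731/8 = (-2 + 2*√2993) - 6731/8 = -6747/8 + 2*√2993 ≈ -733.96)
-s = -(-6747/8 + 2*√2993) = 6747/8 - 2*√2993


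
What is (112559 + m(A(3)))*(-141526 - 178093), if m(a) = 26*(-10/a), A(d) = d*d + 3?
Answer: -107907209828/3 ≈ -3.5969e+10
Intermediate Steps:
A(d) = 3 + d² (A(d) = d² + 3 = 3 + d²)
m(a) = -260/a
(112559 + m(A(3)))*(-141526 - 178093) = (112559 - 260/(3 + 3²))*(-141526 - 178093) = (112559 - 260/(3 + 9))*(-319619) = (112559 - 260/12)*(-319619) = (112559 - 260*1/12)*(-319619) = (112559 - 65/3)*(-319619) = (337612/3)*(-319619) = -107907209828/3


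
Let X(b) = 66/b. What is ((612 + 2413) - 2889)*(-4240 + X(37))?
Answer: -21326704/37 ≈ -5.7640e+5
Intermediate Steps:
((612 + 2413) - 2889)*(-4240 + X(37)) = ((612 + 2413) - 2889)*(-4240 + 66/37) = (3025 - 2889)*(-4240 + 66*(1/37)) = 136*(-4240 + 66/37) = 136*(-156814/37) = -21326704/37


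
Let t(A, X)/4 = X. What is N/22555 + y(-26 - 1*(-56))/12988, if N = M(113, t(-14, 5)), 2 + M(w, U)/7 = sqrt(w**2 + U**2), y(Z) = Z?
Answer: 247409/146472170 + 7*sqrt(13169)/22555 ≈ 0.037304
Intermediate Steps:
t(A, X) = 4*X
M(w, U) = -14 + 7*sqrt(U**2 + w**2) (M(w, U) = -14 + 7*sqrt(w**2 + U**2) = -14 + 7*sqrt(U**2 + w**2))
N = -14 + 7*sqrt(13169) (N = -14 + 7*sqrt((4*5)**2 + 113**2) = -14 + 7*sqrt(20**2 + 12769) = -14 + 7*sqrt(400 + 12769) = -14 + 7*sqrt(13169) ≈ 789.29)
N/22555 + y(-26 - 1*(-56))/12988 = (-14 + 7*sqrt(13169))/22555 + (-26 - 1*(-56))/12988 = (-14 + 7*sqrt(13169))*(1/22555) + (-26 + 56)*(1/12988) = (-14/22555 + 7*sqrt(13169)/22555) + 30*(1/12988) = (-14/22555 + 7*sqrt(13169)/22555) + 15/6494 = 247409/146472170 + 7*sqrt(13169)/22555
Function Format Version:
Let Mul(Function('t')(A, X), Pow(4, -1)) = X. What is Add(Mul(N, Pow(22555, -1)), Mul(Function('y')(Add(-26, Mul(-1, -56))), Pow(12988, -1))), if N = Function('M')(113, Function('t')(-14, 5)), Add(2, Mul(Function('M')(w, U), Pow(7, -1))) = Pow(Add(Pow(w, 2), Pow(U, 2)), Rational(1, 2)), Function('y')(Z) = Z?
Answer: Add(Rational(247409, 146472170), Mul(Rational(7, 22555), Pow(13169, Rational(1, 2)))) ≈ 0.037304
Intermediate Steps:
Function('t')(A, X) = Mul(4, X)
Function('M')(w, U) = Add(-14, Mul(7, Pow(Add(Pow(U, 2), Pow(w, 2)), Rational(1, 2)))) (Function('M')(w, U) = Add(-14, Mul(7, Pow(Add(Pow(w, 2), Pow(U, 2)), Rational(1, 2)))) = Add(-14, Mul(7, Pow(Add(Pow(U, 2), Pow(w, 2)), Rational(1, 2)))))
N = Add(-14, Mul(7, Pow(13169, Rational(1, 2)))) (N = Add(-14, Mul(7, Pow(Add(Pow(Mul(4, 5), 2), Pow(113, 2)), Rational(1, 2)))) = Add(-14, Mul(7, Pow(Add(Pow(20, 2), 12769), Rational(1, 2)))) = Add(-14, Mul(7, Pow(Add(400, 12769), Rational(1, 2)))) = Add(-14, Mul(7, Pow(13169, Rational(1, 2)))) ≈ 789.29)
Add(Mul(N, Pow(22555, -1)), Mul(Function('y')(Add(-26, Mul(-1, -56))), Pow(12988, -1))) = Add(Mul(Add(-14, Mul(7, Pow(13169, Rational(1, 2)))), Pow(22555, -1)), Mul(Add(-26, Mul(-1, -56)), Pow(12988, -1))) = Add(Mul(Add(-14, Mul(7, Pow(13169, Rational(1, 2)))), Rational(1, 22555)), Mul(Add(-26, 56), Rational(1, 12988))) = Add(Add(Rational(-14, 22555), Mul(Rational(7, 22555), Pow(13169, Rational(1, 2)))), Mul(30, Rational(1, 12988))) = Add(Add(Rational(-14, 22555), Mul(Rational(7, 22555), Pow(13169, Rational(1, 2)))), Rational(15, 6494)) = Add(Rational(247409, 146472170), Mul(Rational(7, 22555), Pow(13169, Rational(1, 2))))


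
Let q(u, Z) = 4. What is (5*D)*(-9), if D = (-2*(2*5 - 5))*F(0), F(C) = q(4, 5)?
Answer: 1800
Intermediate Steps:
F(C) = 4
D = -40 (D = -2*(2*5 - 5)*4 = -2*(10 - 5)*4 = -2*5*4 = -10*4 = -40)
(5*D)*(-9) = (5*(-40))*(-9) = -200*(-9) = 1800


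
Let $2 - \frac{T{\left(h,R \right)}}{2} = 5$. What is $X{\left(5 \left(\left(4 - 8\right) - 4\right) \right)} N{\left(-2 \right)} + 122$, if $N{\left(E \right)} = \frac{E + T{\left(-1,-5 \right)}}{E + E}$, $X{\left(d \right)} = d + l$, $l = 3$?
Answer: $48$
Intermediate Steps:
$T{\left(h,R \right)} = -6$ ($T{\left(h,R \right)} = 4 - 10 = -6$)
$X{\left(d \right)} = 3 + d$ ($X{\left(d \right)} = d + 3 = 3 + d$)
$N{\left(E \right)} = \frac{-6 + E}{2 E}$ ($N{\left(E \right)} = \frac{E - 6}{E + E} = \frac{-6 + E}{2 E}$)
$X{\left(5 \left(\left(4 - 8\right) - 4\right) \right)} N{\left(-2 \right)} + 122 = \left(3 + 5 \left(\left(4 - 8\right) - 4\right)\right) \frac{-6 - 2}{2 \left(-2\right)} + 122 = \left(3 + 5 \left(\left(4 - 8\right) - 4\right)\right) \frac{1}{2} \left(- \frac{1}{2}\right) \left(-8\right) + 122 = \left(3 + 5 \left(-4 - 4\right)\right) 2 + 122 = \left(3 + 5 \left(-8\right)\right) 2 + 122 = \left(3 - 40\right) 2 + 122 = \left(-37\right) 2 + 122 = -74 + 122 = 48$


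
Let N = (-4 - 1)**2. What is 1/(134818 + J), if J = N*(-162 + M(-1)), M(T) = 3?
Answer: 1/130843 ≈ 7.6428e-6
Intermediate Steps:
N = 25 (N = (-5)**2 = 25)
J = -3975 (J = 25*(-162 + 3) = 25*(-159) = -3975)
1/(134818 + J) = 1/(134818 - 3975) = 1/130843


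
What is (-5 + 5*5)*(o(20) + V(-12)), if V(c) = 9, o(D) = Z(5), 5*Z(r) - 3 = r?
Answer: 212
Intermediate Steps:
Z(r) = ⅗ + r/5
o(D) = 8/5 (o(D) = ⅗ + (⅕)*5 = ⅗ + 1 = 8/5)
(-5 + 5*5)*(o(20) + V(-12)) = (-5 + 5*5)*(8/5 + 9) = (-5 + 25)*(53/5) = 20*(53/5) = 212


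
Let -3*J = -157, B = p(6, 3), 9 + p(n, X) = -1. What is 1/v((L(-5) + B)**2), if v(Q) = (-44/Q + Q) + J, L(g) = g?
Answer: 225/62356 ≈ 0.0036083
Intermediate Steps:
p(n, X) = -10 (p(n, X) = -9 - 1 = -10)
B = -10
J = 157/3 (J = -1/3*(-157) = 157/3 ≈ 52.333)
v(Q) = 157/3 + Q - 44/Q (v(Q) = (-44/Q + Q) + 157/3 = (Q - 44/Q) + 157/3 = 157/3 + Q - 44/Q)
1/v((L(-5) + B)**2) = 1/(157/3 + (-5 - 10)**2 - 44/(-5 - 10)**2) = 1/(157/3 + (-15)**2 - 44/((-15)**2)) = 1/(157/3 + 225 - 44/225) = 1/(62356/225) = 225/62356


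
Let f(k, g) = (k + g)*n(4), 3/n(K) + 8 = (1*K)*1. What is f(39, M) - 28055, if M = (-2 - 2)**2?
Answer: -112385/4 ≈ -28096.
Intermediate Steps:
n(K) = 3/(-8 + K) (n(K) = 3/(-8 + (1*K)*1) = 3/(-8 + K*1) = 3/(-8 + K))
M = 16 (M = (-4)**2 = 16)
f(k, g) = -3*g/4 - 3*k/4 (f(k, g) = (k + g)*(3/(-8 + 4)) = (g + k)*(3/(-4)) = (g + k)*(3*(-1/4)) = (g + k)*(-3/4) = -3*g/4 - 3*k/4)
f(39, M) - 28055 = (-3/4*16 - 3/4*39) - 28055 = (-12 - 117/4) - 28055 = -165/4 - 28055 = -112385/4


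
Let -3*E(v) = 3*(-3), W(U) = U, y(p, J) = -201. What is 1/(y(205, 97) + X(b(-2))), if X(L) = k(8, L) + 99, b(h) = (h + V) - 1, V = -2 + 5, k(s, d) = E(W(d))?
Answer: -1/99 ≈ -0.010101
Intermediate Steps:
E(v) = 3 (E(v) = -(-3) = -⅓*(-9) = 3)
k(s, d) = 3
V = 3
b(h) = 2 + h (b(h) = (h + 3) - 1 = (3 + h) - 1 = 2 + h)
X(L) = 102 (X(L) = 3 + 99 = 102)
1/(y(205, 97) + X(b(-2))) = 1/(-201 + 102) = 1/(-99) = -1/99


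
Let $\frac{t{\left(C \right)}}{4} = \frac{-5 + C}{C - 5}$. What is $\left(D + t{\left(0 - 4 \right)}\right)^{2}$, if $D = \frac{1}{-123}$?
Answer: $\frac{241081}{15129} \approx 15.935$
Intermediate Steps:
$t{\left(C \right)} = 4$ ($t{\left(C \right)} = 4 \frac{-5 + C}{C - 5} = 4 \frac{-5 + C}{-5 + C} = 4 \cdot 1 = 4$)
$D = - \frac{1}{123} \approx -0.0081301$
$\left(D + t{\left(0 - 4 \right)}\right)^{2} = \left(- \frac{1}{123} + 4\right)^{2} = \left(\frac{491}{123}\right)^{2} = \frac{241081}{15129}$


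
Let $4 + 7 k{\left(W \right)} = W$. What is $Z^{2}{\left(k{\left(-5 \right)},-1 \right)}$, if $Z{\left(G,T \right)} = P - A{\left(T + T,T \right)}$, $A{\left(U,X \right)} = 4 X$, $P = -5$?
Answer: $1$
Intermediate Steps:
$k{\left(W \right)} = - \frac{4}{7} + \frac{W}{7}$
$Z{\left(G,T \right)} = -5 - 4 T$
$Z^{2}{\left(k{\left(-5 \right)},-1 \right)} = \left(-5 - -4\right)^{2} = \left(-5 + 4\right)^{2} = \left(-1\right)^{2} = 1$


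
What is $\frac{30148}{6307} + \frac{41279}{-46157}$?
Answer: $\frac{1131194583}{291112199} \approx 3.8858$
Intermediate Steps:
$\frac{30148}{6307} + \frac{41279}{-46157} = 30148 \cdot \frac{1}{6307} + 41279 \left(- \frac{1}{46157}\right) = \frac{30148}{6307} - \frac{41279}{46157} = \frac{1131194583}{291112199}$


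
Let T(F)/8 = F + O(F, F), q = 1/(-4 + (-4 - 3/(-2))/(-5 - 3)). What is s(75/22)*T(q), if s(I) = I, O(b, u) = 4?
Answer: 6000/59 ≈ 101.69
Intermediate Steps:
q = -16/59 (q = 1/(-4 + (-4 - 3*(-1/2))/(-8)) = 1/(-4 + (-4 + 3/2)*(-1/8)) = 1/(-4 - 5/2*(-1/8)) = 1/(-4 + 5/16) = 1/(-59/16) = -16/59 ≈ -0.27119)
T(F) = 32 + 8*F (T(F) = 8*(F + 4) = 8*(4 + F) = 32 + 8*F)
s(75/22)*T(q) = (75/22)*(32 + 8*(-16/59)) = (75*(1/22))*(32 - 128/59) = (75/22)*(1760/59) = 6000/59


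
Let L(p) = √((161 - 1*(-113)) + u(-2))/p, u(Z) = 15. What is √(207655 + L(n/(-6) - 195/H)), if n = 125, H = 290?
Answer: √726922839646/1871 ≈ 455.69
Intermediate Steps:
L(p) = 17/p (L(p) = √((161 - 1*(-113)) + 15)/p = √((161 + 113) + 15)/p = √(274 + 15)/p = √289/p = 17/p)
√(207655 + L(n/(-6) - 195/H)) = √(207655 + 17/(125/(-6) - 195/290)) = √(207655 + 17/(125*(-⅙) - 195*1/290)) = √(207655 + 17/(-125/6 - 39/58)) = √(207655 + 17/(-1871/87)) = √(207655 + 17*(-87/1871)) = √(207655 - 1479/1871) = √(388521026/1871) = √726922839646/1871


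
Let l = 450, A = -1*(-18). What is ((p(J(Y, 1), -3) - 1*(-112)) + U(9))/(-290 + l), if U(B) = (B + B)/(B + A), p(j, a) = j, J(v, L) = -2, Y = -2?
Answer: 83/120 ≈ 0.69167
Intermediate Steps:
A = 18
U(B) = 2*B/(18 + B) (U(B) = (B + B)/(B + 18) = (2*B)/(18 + B) = 2*B/(18 + B))
((p(J(Y, 1), -3) - 1*(-112)) + U(9))/(-290 + l) = ((-2 - 1*(-112)) + 2*9/(18 + 9))/(-290 + 450) = ((-2 + 112) + 2*9/27)/160 = (110 + 2*9*(1/27))*(1/160) = (110 + 2/3)*(1/160) = (332/3)*(1/160) = 83/120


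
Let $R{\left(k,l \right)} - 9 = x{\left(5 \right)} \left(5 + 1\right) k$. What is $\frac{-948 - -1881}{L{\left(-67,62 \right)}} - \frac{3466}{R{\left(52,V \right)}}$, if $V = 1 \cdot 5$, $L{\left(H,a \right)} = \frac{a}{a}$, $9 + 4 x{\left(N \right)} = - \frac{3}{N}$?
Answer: $\frac{3468497}{3699} \approx 937.68$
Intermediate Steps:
$x{\left(N \right)} = - \frac{9}{4} - \frac{3}{4 N}$ ($x{\left(N \right)} = - \frac{9}{4} + \frac{\left(-3\right) \frac{1}{N}}{4} = - \frac{9}{4} - \frac{3}{4 N}$)
$L{\left(H,a \right)} = 1$
$V = 5$
$R{\left(k,l \right)} = 9 - \frac{72 k}{5}$ ($R{\left(k,l \right)} = 9 + \frac{3 \left(-1 - 15\right)}{4 \cdot 5} \left(5 + 1\right) k = 9 + \frac{3}{4} \cdot \frac{1}{5} \left(-1 - 15\right) 6 k = 9 + \frac{3}{4} \cdot \frac{1}{5} \left(-16\right) 6 k = 9 + \left(- \frac{12}{5}\right) 6 k = 9 - \frac{72 k}{5}$)
$\frac{-948 - -1881}{L{\left(-67,62 \right)}} - \frac{3466}{R{\left(52,V \right)}} = \frac{-948 - -1881}{1} - \frac{3466}{9 - \frac{3744}{5}} = \left(-948 + 1881\right) 1 - \frac{3466}{9 - \frac{3744}{5}} = 933 \cdot 1 - \frac{3466}{- \frac{3699}{5}} = 933 - - \frac{17330}{3699} = 933 + \frac{17330}{3699} = \frac{3468497}{3699}$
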